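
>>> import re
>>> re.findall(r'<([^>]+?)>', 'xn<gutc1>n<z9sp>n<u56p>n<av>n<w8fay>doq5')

['gutc1', 'z9sp', 'u56p', 'av', 'w8fay']

One capturing group, so `findall` returns just the captured substring from each match — 5 in all.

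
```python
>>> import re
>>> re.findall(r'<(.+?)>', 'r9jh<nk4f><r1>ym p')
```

Walking the string: at [4:10] match '<nk4f>', group 1 = 'nk4f'; at [10:14] match '<r1>', group 1 = 'r1'.
`findall` collects group 1 from each match (2 total).

['nk4f', 'r1']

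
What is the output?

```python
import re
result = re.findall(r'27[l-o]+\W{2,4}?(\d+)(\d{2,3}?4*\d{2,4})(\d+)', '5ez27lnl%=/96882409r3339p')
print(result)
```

[('968', '8240', '9')]

The pattern matches the literal '27', then one or more of a character in [l-o], then 2 to 4 of a non-word character (lazy); then one or more of a digit (captured); then 2 to 3 of a digit (lazy), then zero or more of the literal '4', then 2 to 4 of a digit (captured); then one or more of a digit (captured).
`findall` packs the 3 group values into a tuple for every match.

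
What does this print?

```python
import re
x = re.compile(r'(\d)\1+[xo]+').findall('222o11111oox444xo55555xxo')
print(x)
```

`\1` has to match the exact text group 1 already captured.
Scanning left to right: at [0:4] match '222o', group 1 = '2'; at [4:12] match '11111oox', group 1 = '1'; at [12:17] match '444xo', group 1 = '4'; at [17:25] match '55555xxo', group 1 = '5'.
Because there's exactly one group, `findall` drops the full match and keeps group 1 from each hit.

['2', '1', '4', '5']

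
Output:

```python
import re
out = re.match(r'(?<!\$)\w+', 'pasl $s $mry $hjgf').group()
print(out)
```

With `match`, the pattern is implicitly anchored at the beginning.
The match spans [0:4] → 'pasl'.

pasl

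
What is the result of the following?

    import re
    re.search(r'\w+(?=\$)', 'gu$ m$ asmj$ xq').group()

'gu'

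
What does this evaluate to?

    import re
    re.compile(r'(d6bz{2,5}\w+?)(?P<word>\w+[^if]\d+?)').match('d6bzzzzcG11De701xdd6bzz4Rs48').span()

(0, 28)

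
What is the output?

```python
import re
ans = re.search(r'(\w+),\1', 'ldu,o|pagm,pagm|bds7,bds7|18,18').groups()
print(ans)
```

`\1` is not a pattern — it's the concrete string captured by group 1, re-applied verbatim.
`re.search` scans for the first position where the pattern succeeds.
The match spans [6:15] → 'pagm,pagm'.
Captured: group 1 = 'pagm'.

('pagm',)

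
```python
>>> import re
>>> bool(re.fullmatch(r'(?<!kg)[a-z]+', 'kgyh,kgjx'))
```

False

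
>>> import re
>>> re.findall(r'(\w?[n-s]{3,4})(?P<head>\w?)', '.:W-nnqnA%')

[('nnqn', 'A')]

Pattern: optionally a word character, then 3 to 4 of a character in [n-s] (captured); then optionally a word character (captured as 'head').
`findall` packs the 2 group values into a tuple for every match.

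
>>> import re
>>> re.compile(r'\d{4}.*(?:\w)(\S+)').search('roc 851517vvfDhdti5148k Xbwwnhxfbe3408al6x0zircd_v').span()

(4, 50)

This matches exactly 4 of a digit, then zero or more of any character; then a word character (non-capturing group); then one or more of a non-whitespace character (captured).
`search` walks the string left to right and returns the first match it finds.
The match spans [4:50] → '851517vvfDhdti5148k Xbwwnhxfbe3408al6x0zircd_v'.
Captured: group 1 = 'v'.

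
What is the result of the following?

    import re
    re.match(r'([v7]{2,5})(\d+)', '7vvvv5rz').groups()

The match spans [0:6] → '7vvvv5'.
Captured: group 1 = '7vvvv', group 2 = '5'.

('7vvvv', '5')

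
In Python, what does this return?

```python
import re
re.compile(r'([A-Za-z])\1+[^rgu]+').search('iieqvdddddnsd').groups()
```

('i',)

The match spans [0:13] → 'iieqvdddddnsd'.
Captured: group 1 = 'i'.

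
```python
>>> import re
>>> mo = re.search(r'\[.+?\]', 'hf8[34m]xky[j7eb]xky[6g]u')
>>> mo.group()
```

'[34m]'

The `?` after the quantifier makes it lazy — it takes as little as possible before letting the rest of the pattern try.
The match spans [3:8] → '[34m]'.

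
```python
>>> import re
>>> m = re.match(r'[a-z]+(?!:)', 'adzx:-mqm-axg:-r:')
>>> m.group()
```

'adz'

The negative lookahead/lookbehind blocks any match where the forbidden context is present.
With `match`, the pattern is implicitly anchored at the beginning.
The match spans [0:3] → 'adz'.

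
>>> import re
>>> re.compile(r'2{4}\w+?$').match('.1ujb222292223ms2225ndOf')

None

This matches exactly 4 of a literal '2'; then one or more of a word character (lazy); then anchored at the end.
`re.match` only tries the pattern at the start of the string.
Here the pattern fails at index 0, so the call returns None.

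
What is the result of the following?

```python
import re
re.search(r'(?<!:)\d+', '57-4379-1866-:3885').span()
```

(0, 2)

The negative lookahead/lookbehind blocks any match where the forbidden context is present.
Unlike `match`, `search` isn't anchored — it looks for the pattern anywhere in the string.
The match spans [0:2] → '57'.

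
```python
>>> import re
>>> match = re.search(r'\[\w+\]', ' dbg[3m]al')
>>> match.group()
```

The match spans [4:8] → '[3m]'.

'[3m]'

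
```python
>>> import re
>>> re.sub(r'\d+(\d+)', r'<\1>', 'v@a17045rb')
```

'v@a<5>rb'

This matches one or more of a digit; then one or more of a digit (captured).
Matches: at [3:8] → '17045'.
The replacement refers to a captured group, so each match is rewritten using its own captured text.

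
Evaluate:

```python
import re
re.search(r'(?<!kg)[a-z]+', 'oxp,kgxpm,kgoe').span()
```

(0, 3)

`(?!…)`/`(?<!…)` only lets a position through if the neighbouring text does NOT match; no characters are consumed.
The match spans [0:3] → 'oxp'.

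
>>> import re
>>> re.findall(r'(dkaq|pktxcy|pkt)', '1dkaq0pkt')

['dkaq', 'pkt']

Because there's exactly one group, `findall` drops the full match and keeps group 1 from each hit.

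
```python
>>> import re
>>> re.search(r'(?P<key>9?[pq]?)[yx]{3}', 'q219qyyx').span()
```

Pattern: optionally the literal '9', then optionally one of [pq] (captured as 'key'); then exactly 3 of one of [yx].
`re.search` tries every starting position until one works.
The match spans [3:8] → '9qyyx'.
Captured: group 1 = '9q'.

(3, 8)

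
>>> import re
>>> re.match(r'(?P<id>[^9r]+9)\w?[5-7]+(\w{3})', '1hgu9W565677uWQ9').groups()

The pattern matches one or more of any character except [9r], then the literal '9' (captured as 'id'); then optionally a word character, then one or more of a character in [5-7]; then exactly 3 of a word character (captured).
`match` is anchored at position 0; if the pattern doesn't fit there, it returns None.
The match spans [0:15] → '1hgu9W565677uWQ'.
Captured: group 1 = '1hgu9', group 2 = 'uWQ'.

('1hgu9', 'uWQ')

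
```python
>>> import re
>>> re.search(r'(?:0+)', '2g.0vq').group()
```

'0'

Pattern: one or more of a literal '0' (non-capturing group).
`re.search` scans for the first position where the pattern succeeds.
The match spans [3:4] → '0'.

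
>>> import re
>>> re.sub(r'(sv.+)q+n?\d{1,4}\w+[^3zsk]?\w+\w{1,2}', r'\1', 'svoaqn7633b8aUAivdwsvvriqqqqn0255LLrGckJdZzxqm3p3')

'svoaqn7633b8aUAivdwsvvriqqq'

The pattern matches the literal 'sv', then one or more of any character (captured); then one or more of the literal 'q', then optionally the literal 'n', then 1 to 4 of a digit; then one or more of a word character; then optionally any character except [3zsk], then one or more of a word character, then 1 to 2 of a word character.
Matches: at [0:49] → 'svoaqn7633b8aUAivdwsvvriqqqqn0255LLrGckJdZzxqm3p3'.
`\1` in the replacement pulls in group 1's text for each match.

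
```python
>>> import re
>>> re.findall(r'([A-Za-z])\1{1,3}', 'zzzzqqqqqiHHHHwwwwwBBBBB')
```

['z', 'q', 'H', 'w', 'B']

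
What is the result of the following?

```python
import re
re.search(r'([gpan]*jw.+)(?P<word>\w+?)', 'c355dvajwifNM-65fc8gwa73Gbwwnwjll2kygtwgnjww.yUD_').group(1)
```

'ajwifNM-65fc8gwa73Gbwwnwjll2kygtwgnjww.yUD'

The match spans [6:49] → 'ajwifNM-65fc8gwa73Gbwwnwjll2kygtwgnjww.yUD_'.
Captured: group 1 = 'ajwifNM-65fc8gwa73Gbwwnwjll2kygtwgnjww.yUD', group 2 = '_'.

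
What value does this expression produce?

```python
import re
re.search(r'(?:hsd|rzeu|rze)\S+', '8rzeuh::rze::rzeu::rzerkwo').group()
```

'rzeuh::rze::rzeu::rzerkwo'

`search` walks the string left to right and returns the first match it finds.
The match spans [1:26] → 'rzeuh::rze::rzeu::rzerkwo'.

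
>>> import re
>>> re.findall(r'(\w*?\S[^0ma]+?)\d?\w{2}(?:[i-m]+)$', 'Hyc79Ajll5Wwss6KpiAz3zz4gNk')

['Hyc79Ajll5Wwss6KpiAz3zz']

Pattern: zero or more of a word character (lazy), then a non-whitespace character, then one or more of any character except [0ma] (lazy) (captured); then optionally a digit, then exactly 2 of a word character; then one or more of a character in [i-m] (non-capturing group); then anchored at the end.
Walking the string: at [0:27] match 'Hyc79Ajll5Wwss6KpiAz3zz4gNk', group 1 = 'Hyc79Ajll5Wwss6KpiAz3zz'.
With a single group, `findall` returns only what that group captured — 1 item.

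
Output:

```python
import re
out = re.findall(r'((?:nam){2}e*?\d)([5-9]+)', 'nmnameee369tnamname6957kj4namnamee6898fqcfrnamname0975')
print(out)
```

[('namname6', '957'), ('namnamee6', '898'), ('namname0', '975')]

This matches the literal 'nam' repeated 2 times, then zero or more of the literal 'e' (lazy), then a digit (captured); then one or more of a character in [5-9] (captured).
Walking the string: at [12:23] match 'namname6957', groups = ('namname6', '957'); at [26:38] match 'namnamee6898', groups = ('namnamee6', '898'); at [43:54] match 'namname0975', groups = ('namname0', '975').
Multiple groups make `findall` return tuples — one 2-tuple for each match.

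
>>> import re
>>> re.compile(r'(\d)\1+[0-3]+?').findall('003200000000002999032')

['0', '0', '9']

`\1` is not a pattern — it's the concrete string captured by group 1, re-applied verbatim.
Walking the string: at [0:3] match '003', group 1 = '0'; at [4:15] match '00000000002', group 1 = '0'; at [15:19] match '9990', group 1 = '9'.
With a single group, `findall` returns only what that group captured — 3 items.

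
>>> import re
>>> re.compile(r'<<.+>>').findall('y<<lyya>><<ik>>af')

['<<lyya>><<ik>>']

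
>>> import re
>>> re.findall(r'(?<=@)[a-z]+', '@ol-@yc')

['ol', 'yc']

The positive lookaround only admits positions where the adjacent text matches; those characters stay outside the span.
Scanning left to right: at [1:3] → 'ol'; at [5:7] → 'yc'.
No capturing groups, so `findall` returns the 2 full match strings.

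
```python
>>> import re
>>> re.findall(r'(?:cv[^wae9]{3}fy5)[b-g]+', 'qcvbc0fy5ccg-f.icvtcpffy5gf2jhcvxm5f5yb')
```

['cvbc0fy5ccg']

This matches the literal 'cv', then exactly 3 of any character except [wae9], then the literal 'fy5' (non-capturing group); then one or more of a character in [b-g].
Scanning left to right: at [1:12] → 'cvbc0fy5ccg'.
No capturing groups, so `findall` returns the 1 full match string.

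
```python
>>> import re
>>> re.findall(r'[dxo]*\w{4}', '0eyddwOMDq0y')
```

['0eyd', 'dwOMD']

This matches zero or more of one of [dxo]; then exactly 4 of a word character.
Scanning left to right: at [0:4] → '0eyd'; at [4:9] → 'dwOMD'.
With no groups in the pattern, `findall` gives back each whole match — 2 here.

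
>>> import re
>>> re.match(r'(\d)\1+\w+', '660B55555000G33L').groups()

('6',)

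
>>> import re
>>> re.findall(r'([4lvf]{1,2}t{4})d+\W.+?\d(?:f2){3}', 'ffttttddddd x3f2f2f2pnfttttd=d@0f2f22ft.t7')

The pattern matches 1 to 2 of one of [4lvf], then exactly 4 of a literal 't' (captured); then one or more of the literal 'd', then a non-word character, then one or more of any character (lazy); then a digit, then the literal 'f2' repeated 3 times.
One capturing group, so `findall` returns just the captured substring from the one match — 1 in all.

['fftttt']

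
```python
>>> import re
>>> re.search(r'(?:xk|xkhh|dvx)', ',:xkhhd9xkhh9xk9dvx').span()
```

Branches in `(...|...)` are attempted left-to-right; the first branch that allows the whole pattern to succeed is taken.
Unlike `match`, `search` isn't anchored — it looks for the pattern anywhere in the string.
The match spans [2:4] → 'xk'.

(2, 4)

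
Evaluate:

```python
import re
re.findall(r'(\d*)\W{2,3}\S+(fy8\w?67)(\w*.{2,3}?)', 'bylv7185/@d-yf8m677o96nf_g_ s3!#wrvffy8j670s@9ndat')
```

[('3', 'fy8j67', '0s@9')]

A `+?`/`*?`/`{m,n}?` starts at its minimum and grows only as far as needed for what follows to match.
`findall` packs the 3 group values into a tuple for every match.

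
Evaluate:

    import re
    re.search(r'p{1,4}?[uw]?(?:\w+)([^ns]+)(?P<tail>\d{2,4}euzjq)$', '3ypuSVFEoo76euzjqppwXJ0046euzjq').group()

'puSVFEoo76euzjqppwXJ0046euzjq'

Pattern: 1 to 4 of the literal 'p' (lazy), then optionally one of [uw]; then one or more of a word character (non-capturing group); then one or more of any character except [ns] (captured); then 2 to 4 of a digit, then the literal 'eu', then the literal 'zjq' (captured as 'tail'); then anchored at the end.
The match spans [2:31] → 'puSVFEoo76euzjqppwXJ0046euzjq'.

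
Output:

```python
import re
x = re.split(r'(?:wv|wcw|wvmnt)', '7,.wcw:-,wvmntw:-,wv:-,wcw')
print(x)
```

Branches in `(...|...)` are attempted left-to-right; the first branch that allows the whole pattern to succeed is taken.
Matches to split on: at [3:6] → 'wcw'; at [9:11] → 'wv'; at [18:20] → 'wv'; at [23:26] → 'wcw'.
`split` removes every match and returns the 5 fragments in between.

['7,.', ':-,', 'mntw:-,', ':-,', '']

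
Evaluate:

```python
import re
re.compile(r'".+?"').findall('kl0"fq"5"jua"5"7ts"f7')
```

['"fq"', '"jua"', '"7ts"']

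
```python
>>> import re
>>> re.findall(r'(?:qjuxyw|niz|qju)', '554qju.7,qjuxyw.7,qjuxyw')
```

['qju', 'qjuxyw', 'qjuxyw']

Alternation isn't longest-match — the leftmost alternative that fits at this position is chosen.
With no groups in the pattern, `findall` gives back each whole match — 3 here.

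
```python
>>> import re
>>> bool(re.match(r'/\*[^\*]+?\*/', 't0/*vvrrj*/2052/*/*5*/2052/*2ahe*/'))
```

`re.match` won't scan ahead — the pattern has to work from the very first character.
Here position 0 doesn't satisfy it, so the call returns None, and `bool(None)` is False.

False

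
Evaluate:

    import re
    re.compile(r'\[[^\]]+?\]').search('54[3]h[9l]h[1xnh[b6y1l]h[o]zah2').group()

`search` walks the string left to right and returns the first match it finds.
The match spans [2:5] → '[3]'.

'[3]'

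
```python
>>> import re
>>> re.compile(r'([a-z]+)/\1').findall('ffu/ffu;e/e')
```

The backreference `\1` re-matches whatever the first group consumed, character for character.
Scanning left to right: at [0:7] match 'ffu/ffu', group 1 = 'ffu'; at [8:11] match 'e/e', group 1 = 'e'.
With a single group, `findall` returns only what that group captured — 2 items.

['ffu', 'e']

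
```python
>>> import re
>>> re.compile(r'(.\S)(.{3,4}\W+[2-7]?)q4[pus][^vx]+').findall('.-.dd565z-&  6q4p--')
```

[('dd', '565z-&  6')]

The pattern matches any character, then a non-whitespace character (captured); then 3 to 4 of any character, then one or more of a non-word character, then optionally a character in [2-7] (captured); then the literal 'q4', then one of [pus], then one or more of any character except [vx].
2 groups means the one result is a tuple of 2 captured strings — 1 here.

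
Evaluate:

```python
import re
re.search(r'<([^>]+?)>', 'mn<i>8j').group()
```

Unlike `match`, `search` isn't anchored — it looks for the pattern anywhere in the string.
The match spans [2:5] → '<i>'.
Captured: group 1 = 'i'.

'<i>'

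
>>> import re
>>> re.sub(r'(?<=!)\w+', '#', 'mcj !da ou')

'mcj !# ou'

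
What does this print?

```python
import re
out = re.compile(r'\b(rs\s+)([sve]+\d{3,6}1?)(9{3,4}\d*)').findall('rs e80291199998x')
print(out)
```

[('rs ', 'e802911', '99998')]

Multiple groups make `findall` return tuples — one 3-tuple for the one match.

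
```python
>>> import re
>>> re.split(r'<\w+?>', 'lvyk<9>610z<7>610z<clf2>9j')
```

['lvyk', '610z', '610z', '9j']

Matches to split on: at [4:7] → '<9>'; at [11:14] → '<7>'; at [18:24] → '<clf2>'.
The string is cut at each match, leaving 4 pieces.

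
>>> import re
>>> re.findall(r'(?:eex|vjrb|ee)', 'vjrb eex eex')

['vjrb', 'eex', 'eex']

The regex engine tests alternatives in the order written; an earlier branch that matches wins even if a later one would match more.
Scanning left to right: at [0:4] → 'vjrb'; at [5:8] → 'eex'; at [9:12] → 'eex'.
With no groups in the pattern, `findall` gives back each whole match — 3 here.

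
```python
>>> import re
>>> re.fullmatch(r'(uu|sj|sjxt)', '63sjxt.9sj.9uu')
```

None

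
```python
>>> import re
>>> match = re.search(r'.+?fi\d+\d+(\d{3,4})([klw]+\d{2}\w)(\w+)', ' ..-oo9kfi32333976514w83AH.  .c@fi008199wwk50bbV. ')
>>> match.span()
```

(0, 26)

The pattern matches one or more of any character (lazy); then the literal 'fi', then one or more of a digit, then one or more of a digit; then 3 to 4 of a digit (captured); then one or more of one of [klw], then exactly 2 of a digit, then a word character (captured); then one or more of a word character (captured).
With the lazy modifier that quantifier settles for the fewest repetitions that let the rest of the pattern succeed (the atoms after it are unaffected and can still be greedy).
`re.search` tries every starting position until one works.
The match spans [0:26] → ' ..-oo9kfi32333976514w83AH'.
Captured: group 1 = '514', group 2 = 'w83A', group 3 = 'H'.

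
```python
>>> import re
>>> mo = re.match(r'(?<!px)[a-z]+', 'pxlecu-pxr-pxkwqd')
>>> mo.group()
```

'pxlecu'

Because the assertion is negative and zero-width, positions next to the forbidden text are skipped.
`re.match` won't scan ahead — the pattern has to work from the very first character.
The match spans [0:6] → 'pxlecu'.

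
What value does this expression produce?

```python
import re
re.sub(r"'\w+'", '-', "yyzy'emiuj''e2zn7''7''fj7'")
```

'yyzy----'

`sub` substitutes '-' at each match site.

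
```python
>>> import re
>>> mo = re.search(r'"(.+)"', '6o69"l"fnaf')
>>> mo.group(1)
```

Unlike `match`, `search` isn't anchored — it looks for the pattern anywhere in the string.
The match spans [4:7] → '"l"'.
Captured: group 1 = 'l'.

'l'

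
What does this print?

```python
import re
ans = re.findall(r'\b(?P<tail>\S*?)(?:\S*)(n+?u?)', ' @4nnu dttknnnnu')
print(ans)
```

[('', 'nu'), ('', 'nu')]

`findall` packs the 2 group values into a tuple for every match.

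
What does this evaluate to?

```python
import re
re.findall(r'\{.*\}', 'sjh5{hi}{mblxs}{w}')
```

Walking the string: at [4:18] → '{hi}{mblxs}{w}'.
With no groups in the pattern, `findall` gives back each whole match — 1 here.

['{hi}{mblxs}{w}']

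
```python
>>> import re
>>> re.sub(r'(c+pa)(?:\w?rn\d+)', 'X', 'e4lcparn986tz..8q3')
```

'e4lXtz..8q3'

This matches one or more of a literal 'c', then the literal 'pa' (captured); then optionally a word character, then the literal 'rn', then one or more of a digit (non-capturing group).
Each match is replaced by 'X'.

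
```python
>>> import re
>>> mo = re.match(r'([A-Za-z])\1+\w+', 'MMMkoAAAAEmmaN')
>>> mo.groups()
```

('M',)

The match spans [0:14] → 'MMMkoAAAAEmmaN'.
Captured: group 1 = 'M'.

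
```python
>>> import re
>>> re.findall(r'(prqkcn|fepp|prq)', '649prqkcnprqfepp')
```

Branches in `(...|...)` are attempted left-to-right; the first branch that allows the whole pattern to succeed is taken.
Matches: at [3:9] match 'prqkcn', group 1 = 'prqkcn'; at [9:12] match 'prq', group 1 = 'prq'; at [12:16] match 'fepp', group 1 = 'fepp'.
Because there's exactly one group, `findall` drops the full match and keeps group 1 from each hit.

['prqkcn', 'prq', 'fepp']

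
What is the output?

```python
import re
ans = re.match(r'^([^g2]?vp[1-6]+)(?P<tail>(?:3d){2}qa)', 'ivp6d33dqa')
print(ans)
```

None

This matches anchored at the start of the string; then optionally any character except [g2], then the literal 'vp', then one or more of a character in [1-6] (captured); then the literal '3d' repeated 2 times, then the literal 'qa' (captured as 'tail').
`re.match` won't scan ahead — the pattern has to work from the very first character.
Here the pattern fails at index 0, so the call returns None.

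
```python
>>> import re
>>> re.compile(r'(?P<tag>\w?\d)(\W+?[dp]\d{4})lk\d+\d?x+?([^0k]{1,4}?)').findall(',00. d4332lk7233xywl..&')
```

A `+?`/`*?`/`{m,n}?` starts at its minimum and grows only as far as needed for what follows to match.
`findall` packs the 3 group values into a tuple for every match.

[('00', '. d4332', 'y')]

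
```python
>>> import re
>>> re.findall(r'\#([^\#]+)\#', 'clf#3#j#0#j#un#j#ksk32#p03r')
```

['3', '0', 'un', 'ksk32']

Walking the string: at [3:6] match '#3#', group 1 = '3'; at [7:10] match '#0#', group 1 = '0'; at [11:15] match '#un#', group 1 = 'un'; at [16:23] match '#ksk32#', group 1 = 'ksk32'.
One capturing group, so `findall` returns just the captured substring from each match — 4 in all.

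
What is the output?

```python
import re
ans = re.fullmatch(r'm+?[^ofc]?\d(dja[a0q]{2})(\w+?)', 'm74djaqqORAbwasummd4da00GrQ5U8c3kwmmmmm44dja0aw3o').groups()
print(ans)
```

('djaqq', 'ORAbwasummd4da00GrQ5U8c3kwmmmmm44dja0aw3o')

This matches one or more of the literal 'm' (lazy), then optionally any character except [ofc], then a digit; then the literal 'dja', then exactly 2 of one of [a0q] (captured); then one or more of a word character (lazy) (captured).
`re.fullmatch` is like wrapping the pattern in `^…$` (in single-line mode).
The match spans [0:49] → 'm74djaqqORAbwasummd4da00GrQ5U8c3kwmmmmm44dja0aw3o'.
Captured: group 1 = 'djaqq', group 2 = 'ORAbwasummd4da00GrQ5U8c3kwmmmmm44dja0aw3o'.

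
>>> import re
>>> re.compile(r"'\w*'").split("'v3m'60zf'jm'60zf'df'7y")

Matches to split on: at [0:5] → "'v3m'"; at [9:13] → "'jm'"; at [17:21] → "'df'".
`split` removes every match and returns the 4 fragments in between.

['', '60zf', '60zf', '7y']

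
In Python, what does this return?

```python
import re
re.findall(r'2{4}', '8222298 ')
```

['2222']

Pattern: exactly 4 of a literal '2'.
Walking the string: at [1:5] → '2222'.
Since nothing is captured, `findall` lists the 1 matched substring directly.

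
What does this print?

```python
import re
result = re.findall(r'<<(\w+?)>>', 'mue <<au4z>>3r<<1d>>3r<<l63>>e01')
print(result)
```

Scanning left to right: at [4:12] match '<<au4z>>', group 1 = 'au4z'; at [14:20] match '<<1d>>', group 1 = '1d'; at [22:29] match '<<l63>>', group 1 = 'l63'.
One capturing group, so `findall` returns just the captured substring from each match — 3 in all.

['au4z', '1d', 'l63']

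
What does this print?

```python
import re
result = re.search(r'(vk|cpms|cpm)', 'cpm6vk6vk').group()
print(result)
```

The match spans [0:3] → 'cpm'.

cpm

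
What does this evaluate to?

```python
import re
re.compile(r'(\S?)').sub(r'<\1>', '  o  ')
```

'<> <> <o><> <> <>'

Each match is replaced using the text its own group 1 captured.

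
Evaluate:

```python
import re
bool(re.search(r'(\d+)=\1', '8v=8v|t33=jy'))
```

A backreference is literal: `\1` must see the identical characters the first group matched.
Here no position works, so the call returns None, and `bool(None)` is False.

False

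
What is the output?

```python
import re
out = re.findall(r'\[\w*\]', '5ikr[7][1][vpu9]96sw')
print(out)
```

No capturing groups, so `findall` returns the 3 full match strings.

['[7]', '[1]', '[vpu9]']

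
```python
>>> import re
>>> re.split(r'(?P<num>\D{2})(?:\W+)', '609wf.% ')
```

['609', 'wf', '']

The pattern matches exactly 2 of a non-digit (captured as 'num'); then one or more of a non-word character (non-capturing group).
Matches to split on: at [3:8] → 'wf.% '.
`re.split` interleaves the captured-group text with the surrounding fragments.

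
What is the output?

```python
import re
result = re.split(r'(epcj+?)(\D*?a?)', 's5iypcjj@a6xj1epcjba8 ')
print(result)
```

['s5iypcjj@a6xj1', 'epcj', '', 'ba8 ']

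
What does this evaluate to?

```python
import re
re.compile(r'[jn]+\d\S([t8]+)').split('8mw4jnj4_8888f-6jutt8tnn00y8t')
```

['8mw4', '8888', 'f-6jutt8tnn00y8t']

Pattern: one or more of one of [jn], then a digit, then a non-whitespace character; then one or more of one of [t8] (captured).
Because the pattern has a capturing group, `split` also inserts each captured text between the pieces.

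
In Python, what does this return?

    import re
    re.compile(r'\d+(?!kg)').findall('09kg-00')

A negative assertion filters positions out without eating any characters.
Walking the string: at [0:1] → '0'; at [5:7] → '00'.
No capturing groups, so `findall` returns the 2 full match strings.

['0', '00']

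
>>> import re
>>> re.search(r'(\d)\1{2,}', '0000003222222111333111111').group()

`\1` has to match the exact text group 1 already captured.
Unlike `match`, `search` isn't anchored — it looks for the pattern anywhere in the string.
The match spans [0:6] → '000000'.
Captured: group 1 = '0'.

'000000'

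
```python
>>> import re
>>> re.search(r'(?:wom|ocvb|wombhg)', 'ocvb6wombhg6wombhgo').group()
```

'ocvb'

The match spans [0:4] → 'ocvb'.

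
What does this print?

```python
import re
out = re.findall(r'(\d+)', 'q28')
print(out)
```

['28']

Pattern: one or more of a digit (captured).
`findall` collects group 1 from the one match (1 total).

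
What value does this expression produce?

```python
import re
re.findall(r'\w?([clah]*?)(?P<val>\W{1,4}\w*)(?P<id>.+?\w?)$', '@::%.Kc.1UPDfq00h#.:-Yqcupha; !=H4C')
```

[('', '@::%', '.Kc.1UPDfq00h#.:-Yqcupha; !=H4C')]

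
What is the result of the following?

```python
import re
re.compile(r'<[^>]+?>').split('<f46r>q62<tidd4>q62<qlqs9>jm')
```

['', 'q62', 'q62', 'jm']

Matches to split on: at [0:6] → '<f46r>'; at [9:16] → '<tidd4>'; at [19:26] → '<qlqs9>'.
The string is cut at each match, leaving 4 pieces.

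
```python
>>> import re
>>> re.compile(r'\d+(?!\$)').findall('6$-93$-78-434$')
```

The negative lookahead/lookbehind blocks any match where the forbidden context is present.
Walking the string: at [3:4] → '9'; at [7:9] → '78'; at [10:12] → '43'.
No capturing groups, so `findall` returns the 3 full match strings.

['9', '78', '43']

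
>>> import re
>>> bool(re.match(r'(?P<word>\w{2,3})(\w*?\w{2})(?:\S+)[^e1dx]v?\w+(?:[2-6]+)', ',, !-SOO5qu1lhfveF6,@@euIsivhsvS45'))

False

`re.match` only tries the pattern at the start of the string.
Here the pattern fails at index 0, so the call returns None, and `bool(None)` is False.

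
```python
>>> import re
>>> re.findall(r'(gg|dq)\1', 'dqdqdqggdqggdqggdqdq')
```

['dq', 'dq']

The backreference `\1` re-matches whatever the first group consumed, character for character.
With a single group, `findall` returns only what that group captured — 2 items.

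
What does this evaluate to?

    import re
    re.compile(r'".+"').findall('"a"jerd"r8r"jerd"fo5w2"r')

['"a"jerd"r8r"jerd"fo5w2"']

Walking the string: at [0:23] → '"a"jerd"r8r"jerd"fo5w2"'.
No capturing groups, so `findall` returns the 1 full match string.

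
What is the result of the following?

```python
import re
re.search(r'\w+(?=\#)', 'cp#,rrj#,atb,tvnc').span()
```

(0, 2)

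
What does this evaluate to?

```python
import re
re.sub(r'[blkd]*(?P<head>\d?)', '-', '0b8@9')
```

`sub` substitutes '-' at each match site.

'---@--'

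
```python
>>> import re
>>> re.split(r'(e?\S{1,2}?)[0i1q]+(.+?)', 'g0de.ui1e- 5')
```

['', 'g', 'd', '', 'e.u', 'e', '- 5']

Pattern: optionally a literal 'e', then 1 to 2 of a non-whitespace character (lazy) (captured); then one or more of one of [0i1q]; then one or more of any character (lazy) (captured).
Because the quantifier is non-greedy, it stops expanding at the earliest point where the rest of the pattern can succeed.
Matches to split on: at [0:3] → 'g0d'; at [3:9] → 'e.ui1e'.
`re.split` interleaves the captured-group text with the surrounding fragments.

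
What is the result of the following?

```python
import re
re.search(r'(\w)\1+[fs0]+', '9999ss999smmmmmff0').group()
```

After group 1 captures some text, `\1` only succeeds where that same text appears again.
The match spans [0:6] → '9999ss'.

'9999ss'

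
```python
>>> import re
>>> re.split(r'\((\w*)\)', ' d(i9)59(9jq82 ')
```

[' d', 'i9', '59(9jq82 ']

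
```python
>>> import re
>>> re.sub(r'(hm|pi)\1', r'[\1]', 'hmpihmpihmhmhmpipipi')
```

'hmpihmpi[hm]hm[pi]pi'

A backreference is literal: `\1` must see the identical characters the first group matched.
The replacement refers to a captured group, so each match is rewritten using its own captured text.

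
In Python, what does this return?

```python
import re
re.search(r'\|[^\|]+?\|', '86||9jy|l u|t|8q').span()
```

(3, 8)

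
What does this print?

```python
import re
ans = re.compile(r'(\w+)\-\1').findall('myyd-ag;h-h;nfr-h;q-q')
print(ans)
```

['h', 'q']

The backreference `\1` re-matches whatever the first group consumed, character for character.
`findall` collects group 1 from each match (2 total).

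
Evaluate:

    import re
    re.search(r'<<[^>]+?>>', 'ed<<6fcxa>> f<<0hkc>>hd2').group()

`re.search` tries every starting position until one works.
The match spans [2:11] → '<<6fcxa>>'.

'<<6fcxa>>'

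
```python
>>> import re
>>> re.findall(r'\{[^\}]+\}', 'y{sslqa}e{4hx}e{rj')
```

Scanning left to right: at [1:8] → '{sslqa}'; at [9:14] → '{4hx}'.
With no groups in the pattern, `findall` gives back each whole match — 2 here.

['{sslqa}', '{4hx}']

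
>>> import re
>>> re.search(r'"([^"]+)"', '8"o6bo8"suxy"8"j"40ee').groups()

('o6bo8',)

`search` walks the string left to right and returns the first match it finds.
The match spans [1:8] → '"o6bo8"'.
Captured: group 1 = 'o6bo8'.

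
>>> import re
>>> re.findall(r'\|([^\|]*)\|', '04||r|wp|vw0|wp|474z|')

['', 'wp', 'wp']

One capturing group, so `findall` returns just the captured substring from each match — 3 in all.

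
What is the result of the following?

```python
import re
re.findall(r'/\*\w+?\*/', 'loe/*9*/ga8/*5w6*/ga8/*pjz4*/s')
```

['/*9*/', '/*5w6*/', '/*pjz4*/']

Scanning left to right: at [3:8] → '/*9*/'; at [11:18] → '/*5w6*/'; at [21:29] → '/*pjz4*/'.
With no groups in the pattern, `findall` gives back each whole match — 3 here.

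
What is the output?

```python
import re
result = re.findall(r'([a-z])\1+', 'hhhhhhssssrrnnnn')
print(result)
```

`\1` is not a pattern — it's the concrete string captured by group 1, re-applied verbatim.
Matches: at [0:6] match 'hhhhhh', group 1 = 'h'; at [6:10] match 'ssss', group 1 = 's'; at [10:12] match 'rr', group 1 = 'r'; at [12:16] match 'nnnn', group 1 = 'n'.
One capturing group, so `findall` returns just the captured substring from each match — 4 in all.

['h', 's', 'r', 'n']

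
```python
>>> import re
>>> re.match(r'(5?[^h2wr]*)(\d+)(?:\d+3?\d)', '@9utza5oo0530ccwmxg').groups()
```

The match spans [0:13] → '@9utza5oo0530'.
Captured: group 1 = '@9utza5oo0', group 2 = '5'.

('@9utza5oo0', '5')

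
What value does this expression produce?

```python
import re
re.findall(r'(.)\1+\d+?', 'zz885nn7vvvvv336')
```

['z', 'n', 'v']

`\1` is not a pattern — it's the concrete string captured by group 1, re-applied verbatim.
Walking the string: at [0:3] match 'zz8', group 1 = 'z'; at [5:8] match 'nn7', group 1 = 'n'; at [8:14] match 'vvvvv3', group 1 = 'v'.
`findall` collects group 1 from each match (3 total).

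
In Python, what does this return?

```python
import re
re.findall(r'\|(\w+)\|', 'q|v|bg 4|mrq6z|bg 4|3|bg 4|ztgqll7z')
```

Because there's exactly one group, `findall` drops the full match and keeps group 1 from each hit.

['v', 'mrq6z', '3']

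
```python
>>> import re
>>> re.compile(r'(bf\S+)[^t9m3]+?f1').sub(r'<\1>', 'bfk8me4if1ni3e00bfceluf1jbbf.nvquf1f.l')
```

The replacement refers to a captured group, so each match is rewritten using its own captured text.

'<bfk8me4if1ni3e00bfceluf1jbbf.nvq>f.l'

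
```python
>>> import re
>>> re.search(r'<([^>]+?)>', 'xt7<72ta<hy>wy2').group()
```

'<72ta<hy>'

Unlike `match`, `search` isn't anchored — it looks for the pattern anywhere in the string.
The match spans [3:12] → '<72ta<hy>'.
Captured: group 1 = '72ta<hy'.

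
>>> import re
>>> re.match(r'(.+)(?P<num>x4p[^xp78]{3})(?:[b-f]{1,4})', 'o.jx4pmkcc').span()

`match` is anchored at position 0; if the pattern doesn't fit there, it returns None.
The match spans [0:10] → 'o.jx4pmkcc'.

(0, 10)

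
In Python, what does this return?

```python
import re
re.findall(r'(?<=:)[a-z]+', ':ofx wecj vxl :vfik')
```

['ofx', 'vfik']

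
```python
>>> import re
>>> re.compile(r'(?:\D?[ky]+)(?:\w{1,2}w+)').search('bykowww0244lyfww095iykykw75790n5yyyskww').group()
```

'bykowww'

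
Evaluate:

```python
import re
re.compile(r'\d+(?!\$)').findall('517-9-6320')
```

['517', '9', '6320']

The negative lookahead/lookbehind blocks any match where the forbidden context is present.
Since nothing is captured, `findall` lists the 3 matched substrings directly.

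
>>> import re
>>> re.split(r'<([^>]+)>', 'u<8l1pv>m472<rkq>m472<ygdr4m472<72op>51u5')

['u', '8l1pv', 'm472', 'rkq', 'm472', 'ygdr4m472<72op', '51u5']

Matches to split on: at [1:8] → '<8l1pv>'; at [12:17] → '<rkq>'; at [21:37] → '<ygdr4m472<72op>'.
`re.split` interleaves the captured-group text with the surrounding fragments.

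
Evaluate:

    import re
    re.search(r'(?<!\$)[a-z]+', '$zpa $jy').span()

The negative lookaround is zero-width — it rules out positions where the adjacent text would match, without consuming anything.
The match spans [2:4] → 'pa'.

(2, 4)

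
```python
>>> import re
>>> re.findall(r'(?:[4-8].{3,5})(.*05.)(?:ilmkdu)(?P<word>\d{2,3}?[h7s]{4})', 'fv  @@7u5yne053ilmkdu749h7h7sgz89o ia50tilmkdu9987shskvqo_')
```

The pattern matches a character in [4-8], then 3 to 5 of any character (non-capturing group); then zero or more of any character, then the literal '05', then any character (captured); then the literal 'ilm', then the literal 'kdu' (non-capturing group); then 2 to 3 of a digit (lazy), then exactly 4 of one of [h7s] (captured as 'word').
Matches: at [6:28] match '7u5yne053ilmkdu749h7h7', groups = ('053', '749h7h7').
With 2 capturing groups, `findall` returns a 2-tuple per match.

[('053', '749h7h7')]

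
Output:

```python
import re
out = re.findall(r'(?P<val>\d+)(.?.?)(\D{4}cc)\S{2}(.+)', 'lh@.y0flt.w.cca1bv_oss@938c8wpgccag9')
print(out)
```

[('0', 'fl', 't.w.cc', 'bv_oss@938c8wpgccag9')]

This matches one or more of a digit (captured as 'val'); then optionally any character, then optionally any character (captured); then exactly 4 of a non-digit, then the literal 'cc' (captured); then exactly 2 of a non-whitespace character; then one or more of any character (captured).
Scanning left to right: at [5:36] match '0flt.w.cca1bv_oss@938c8wpgccag9', groups = ('0', 'fl', 't.w.cc', 'bv_oss@938c8wpgccag9').
`findall` packs the 4 group values into a tuple for every match.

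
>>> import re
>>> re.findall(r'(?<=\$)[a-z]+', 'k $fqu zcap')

The `(?=…)`/`(?<=…)` assertion just peeks at neighbouring text; it doesn't advance the match position.
Walking the string: at [3:6] → 'fqu'.
`findall` yields the raw match text (1 of them) because the pattern has no groups.

['fqu']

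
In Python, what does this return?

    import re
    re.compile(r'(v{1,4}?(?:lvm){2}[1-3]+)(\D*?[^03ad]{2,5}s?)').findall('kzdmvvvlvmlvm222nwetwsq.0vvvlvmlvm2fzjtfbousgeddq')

[('vvvlvmlvm222', 'nwetws'), ('vvvlvmlvm2', 'fzjtf')]

This matches 1 to 4 of a literal 'v' (lazy), then the literal 'lvm' repeated 2 times, then one or more of a character in [1-3] (captured); then zero or more of a non-digit (lazy), then 2 to 5 of any character except [03ad], then optionally the literal 's' (captured).
2 groups means each result is a tuple of 2 captured strings — 2 here.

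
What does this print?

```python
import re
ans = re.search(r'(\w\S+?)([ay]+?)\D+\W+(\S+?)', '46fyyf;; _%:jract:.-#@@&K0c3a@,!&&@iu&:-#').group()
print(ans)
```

A non-greedy quantifier consumes as few characters as it can — just enough that the remainder of the pattern still matches from where it stops; whatever follows it matches normally.
The match spans [0:25] → '46fyyf;; _%:jract:.-#@@&K'.

46fyyf;; _%:jract:.-#@@&K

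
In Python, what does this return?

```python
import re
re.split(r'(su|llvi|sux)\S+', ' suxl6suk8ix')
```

[' ', 'su', '']

Alternation tries branches left to right and keeps the first one that lets the overall match succeed at that position.
`re.split` interleaves the captured-group text with the surrounding fragments.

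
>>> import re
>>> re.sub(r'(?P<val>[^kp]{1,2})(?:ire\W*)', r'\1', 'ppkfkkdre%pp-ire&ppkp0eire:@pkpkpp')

The pattern matches 1 to 2 of any character except [kp] (captured as 'val'); then the literal 'ire', then zero or more of a non-word character (non-capturing group).
`\1` in the replacement pulls in group 1's text for each match.

'ppkfkkdre%pp-ppkp0epkpkpp'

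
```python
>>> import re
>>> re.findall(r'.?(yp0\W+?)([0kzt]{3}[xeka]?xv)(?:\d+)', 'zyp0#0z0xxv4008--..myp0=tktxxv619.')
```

[('yp0#', '0z0xxv'), ('yp0=', 'tktxxv')]

Pattern: optionally any character; then the literal 'yp0', then one or more of a non-word character (lazy) (captured); then exactly 3 of one of [0kzt], then optionally one of [xeka], then the literal 'xv' (captured); then one or more of a digit (non-capturing group).
Matches: at [0:15] match 'zyp0#0z0xxv4008', groups = ('yp0#', '0z0xxv'); at [19:33] match 'myp0=tktxxv619', groups = ('yp0=', 'tktxxv').
With 2 capturing groups, `findall` returns a 2-tuple per match.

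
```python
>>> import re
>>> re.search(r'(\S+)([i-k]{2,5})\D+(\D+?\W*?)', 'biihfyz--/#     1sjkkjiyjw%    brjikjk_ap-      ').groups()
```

('b', 'ii', ' ')

The pattern matches one or more of a non-whitespace character (captured); then 2 to 5 of a character in [i-k] (captured); then one or more of a non-digit; then one or more of a non-digit (lazy), then zero or more of a non-word character (lazy) (captured).
`search` walks the string left to right and returns the first match it finds.
The match spans [0:16] → 'biihfyz--/#     '.
Captured: group 1 = 'b', group 2 = 'ii', group 3 = ' '.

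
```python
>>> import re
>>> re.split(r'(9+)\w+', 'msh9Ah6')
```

['msh', '9', '']

Pattern: one or more of a literal '9' (captured); then one or more of a word character.
Matches to split on: at [3:7] → '9Ah6'.
Because the pattern has a capturing group, `split` also inserts each captured text between the pieces.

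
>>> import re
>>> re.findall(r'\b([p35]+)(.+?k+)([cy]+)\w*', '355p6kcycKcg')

[('355p', '6k', 'cyc')]

The pattern matches a word boundary (`\b`, zero-width); then one or more of one of [p35] (captured); then one or more of any character (lazy), then one or more of a literal 'k' (captured); then one or more of one of [cy] (captured); then zero or more of a word character.
Multiple groups make `findall` return tuples — one 3-tuple for the one match.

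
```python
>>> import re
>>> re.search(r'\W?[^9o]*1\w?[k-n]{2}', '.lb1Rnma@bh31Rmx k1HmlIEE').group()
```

'.lb1Rnma@bh31Rmx k1Hml'

This matches optionally a non-word character, then zero or more of any character except [9o]; then a literal '1', then optionally a word character, then exactly 2 of a character in [k-n].
Unlike `match`, `search` isn't anchored — it looks for the pattern anywhere in the string.
The match spans [0:22] → '.lb1Rnma@bh31Rmx k1Hml'.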